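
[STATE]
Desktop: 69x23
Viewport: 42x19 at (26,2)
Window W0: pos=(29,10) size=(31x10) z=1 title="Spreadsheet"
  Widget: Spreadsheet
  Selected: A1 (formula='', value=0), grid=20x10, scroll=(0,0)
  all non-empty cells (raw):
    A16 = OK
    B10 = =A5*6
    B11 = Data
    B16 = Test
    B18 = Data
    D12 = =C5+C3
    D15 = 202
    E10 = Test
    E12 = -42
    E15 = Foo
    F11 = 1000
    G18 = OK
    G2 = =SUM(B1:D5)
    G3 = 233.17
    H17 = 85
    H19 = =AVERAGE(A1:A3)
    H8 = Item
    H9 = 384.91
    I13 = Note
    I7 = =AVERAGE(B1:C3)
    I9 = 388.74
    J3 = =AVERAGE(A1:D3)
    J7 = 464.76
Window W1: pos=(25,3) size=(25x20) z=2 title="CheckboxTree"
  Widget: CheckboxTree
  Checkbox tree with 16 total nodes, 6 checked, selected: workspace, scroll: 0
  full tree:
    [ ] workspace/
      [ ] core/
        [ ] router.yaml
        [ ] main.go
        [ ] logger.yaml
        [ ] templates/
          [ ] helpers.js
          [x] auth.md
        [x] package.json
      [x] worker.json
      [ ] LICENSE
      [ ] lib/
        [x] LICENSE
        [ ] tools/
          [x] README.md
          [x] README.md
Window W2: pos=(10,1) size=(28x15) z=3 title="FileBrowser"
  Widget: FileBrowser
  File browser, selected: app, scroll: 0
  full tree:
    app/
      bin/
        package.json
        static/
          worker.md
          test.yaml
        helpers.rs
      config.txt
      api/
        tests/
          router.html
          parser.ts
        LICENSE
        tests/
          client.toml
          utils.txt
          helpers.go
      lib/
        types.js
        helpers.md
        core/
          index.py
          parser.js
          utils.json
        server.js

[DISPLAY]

           ┃                              
───────────┨━━━━━━━━━━━┓                  
           ┃e          ┃                  
           ┃───────────┨                  
           ┃ce/        ┃                  
           ┃           ┃                  
           ┃ter.yaml   ┃                  
           ┃n.go       ┃                  
           ┃ger.yaml   ┃━━━━━━━━━┓        
           ┃plates/    ┃         ┃        
           ┃elpers.js  ┃─────────┨        
           ┃uth.md     ┃         ┃        
           ┃kage.json  ┃   C     ┃        
━━━━━━━━━━━┛r.json     ┃---------┃        
   [ ] LICENSE         ┃       0 ┃        
   [x] lib/            ┃       0 ┃        
     [x] LICENSE       ┃       0 ┃        
     [x] tools/        ┃━━━━━━━━━┛        
       [x] README.md   ┃                  


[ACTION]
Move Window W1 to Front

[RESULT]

           ┃                              
━━━━━━━━━━━━━━━━━━━━━━━┓                  
 CheckboxTree          ┃                  
───────────────────────┨                  
>[-] workspace/        ┃                  
   [-] core/           ┃                  
     [ ] router.yaml   ┃                  
     [ ] main.go       ┃                  
     [ ] logger.yaml   ┃━━━━━━━━━┓        
     [-] templates/    ┃         ┃        
       [ ] helpers.js  ┃─────────┨        
       [x] auth.md     ┃         ┃        
     [x] package.json  ┃   C     ┃        
   [x] worker.json     ┃---------┃        
   [ ] LICENSE         ┃       0 ┃        
   [x] lib/            ┃       0 ┃        
     [x] LICENSE       ┃       0 ┃        
     [x] tools/        ┃━━━━━━━━━┛        
       [x] README.md   ┃                  


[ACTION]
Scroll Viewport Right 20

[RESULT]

          ┃                               
━━━━━━━━━━━━━━━━━━━━━━┓                   
CheckboxTree          ┃                   
──────────────────────┨                   
[-] workspace/        ┃                   
  [-] core/           ┃                   
    [ ] router.yaml   ┃                   
    [ ] main.go       ┃                   
    [ ] logger.yaml   ┃━━━━━━━━━┓         
    [-] templates/    ┃         ┃         
      [ ] helpers.js  ┃─────────┨         
      [x] auth.md     ┃         ┃         
    [x] package.json  ┃   C     ┃         
  [x] worker.json     ┃---------┃         
  [ ] LICENSE         ┃       0 ┃         
  [x] lib/            ┃       0 ┃         
    [x] LICENSE       ┃       0 ┃         
    [x] tools/        ┃━━━━━━━━━┛         
      [x] README.md   ┃                   


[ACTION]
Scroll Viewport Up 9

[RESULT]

                                          
━━━━━━━━━━┓                               
          ┃                               
━━━━━━━━━━━━━━━━━━━━━━┓                   
CheckboxTree          ┃                   
──────────────────────┨                   
[-] workspace/        ┃                   
  [-] core/           ┃                   
    [ ] router.yaml   ┃                   
    [ ] main.go       ┃                   
    [ ] logger.yaml   ┃━━━━━━━━━┓         
    [-] templates/    ┃         ┃         
      [ ] helpers.js  ┃─────────┨         
      [x] auth.md     ┃         ┃         
    [x] package.json  ┃   C     ┃         
  [x] worker.json     ┃---------┃         
  [ ] LICENSE         ┃       0 ┃         
  [x] lib/            ┃       0 ┃         
    [x] LICENSE       ┃       0 ┃         


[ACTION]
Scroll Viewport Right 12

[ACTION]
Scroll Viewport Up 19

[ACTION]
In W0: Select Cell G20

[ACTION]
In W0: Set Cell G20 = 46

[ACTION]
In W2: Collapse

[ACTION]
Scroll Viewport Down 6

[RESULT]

CheckboxTree          ┃                   
──────────────────────┨                   
[-] workspace/        ┃                   
  [-] core/           ┃                   
    [ ] router.yaml   ┃                   
    [ ] main.go       ┃                   
    [ ] logger.yaml   ┃━━━━━━━━━┓         
    [-] templates/    ┃         ┃         
      [ ] helpers.js  ┃─────────┨         
      [x] auth.md     ┃         ┃         
    [x] package.json  ┃   C     ┃         
  [x] worker.json     ┃---------┃         
  [ ] LICENSE         ┃       0 ┃         
  [x] lib/            ┃       0 ┃         
    [x] LICENSE       ┃       0 ┃         
    [x] tools/        ┃━━━━━━━━━┛         
      [x] README.md   ┃                   
      [x] README.md   ┃                   
━━━━━━━━━━━━━━━━━━━━━━┛                   


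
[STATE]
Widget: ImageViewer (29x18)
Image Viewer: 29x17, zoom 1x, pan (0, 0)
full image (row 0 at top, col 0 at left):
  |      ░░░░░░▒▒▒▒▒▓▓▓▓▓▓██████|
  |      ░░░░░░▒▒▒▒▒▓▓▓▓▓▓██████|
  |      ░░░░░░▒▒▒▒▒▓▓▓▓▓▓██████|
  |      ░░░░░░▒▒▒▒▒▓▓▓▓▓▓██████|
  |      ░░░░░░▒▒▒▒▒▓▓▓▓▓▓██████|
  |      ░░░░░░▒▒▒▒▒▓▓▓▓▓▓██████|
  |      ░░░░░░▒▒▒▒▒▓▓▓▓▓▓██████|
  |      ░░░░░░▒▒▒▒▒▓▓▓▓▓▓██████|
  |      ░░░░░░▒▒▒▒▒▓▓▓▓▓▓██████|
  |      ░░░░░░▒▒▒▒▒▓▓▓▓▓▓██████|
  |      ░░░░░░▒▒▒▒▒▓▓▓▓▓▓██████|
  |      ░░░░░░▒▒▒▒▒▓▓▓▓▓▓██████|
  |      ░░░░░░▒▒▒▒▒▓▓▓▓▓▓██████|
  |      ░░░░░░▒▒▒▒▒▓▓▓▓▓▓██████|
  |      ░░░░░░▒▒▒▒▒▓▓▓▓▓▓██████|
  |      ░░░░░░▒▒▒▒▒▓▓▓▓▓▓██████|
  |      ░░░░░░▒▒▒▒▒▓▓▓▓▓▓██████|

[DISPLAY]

      ░░░░░░▒▒▒▒▒▓▓▓▓▓▓██████
      ░░░░░░▒▒▒▒▒▓▓▓▓▓▓██████
      ░░░░░░▒▒▒▒▒▓▓▓▓▓▓██████
      ░░░░░░▒▒▒▒▒▓▓▓▓▓▓██████
      ░░░░░░▒▒▒▒▒▓▓▓▓▓▓██████
      ░░░░░░▒▒▒▒▒▓▓▓▓▓▓██████
      ░░░░░░▒▒▒▒▒▓▓▓▓▓▓██████
      ░░░░░░▒▒▒▒▒▓▓▓▓▓▓██████
      ░░░░░░▒▒▒▒▒▓▓▓▓▓▓██████
      ░░░░░░▒▒▒▒▒▓▓▓▓▓▓██████
      ░░░░░░▒▒▒▒▒▓▓▓▓▓▓██████
      ░░░░░░▒▒▒▒▒▓▓▓▓▓▓██████
      ░░░░░░▒▒▒▒▒▓▓▓▓▓▓██████
      ░░░░░░▒▒▒▒▒▓▓▓▓▓▓██████
      ░░░░░░▒▒▒▒▒▓▓▓▓▓▓██████
      ░░░░░░▒▒▒▒▒▓▓▓▓▓▓██████
      ░░░░░░▒▒▒▒▒▓▓▓▓▓▓██████
                             


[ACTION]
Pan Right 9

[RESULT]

░░░▒▒▒▒▒▓▓▓▓▓▓██████         
░░░▒▒▒▒▒▓▓▓▓▓▓██████         
░░░▒▒▒▒▒▓▓▓▓▓▓██████         
░░░▒▒▒▒▒▓▓▓▓▓▓██████         
░░░▒▒▒▒▒▓▓▓▓▓▓██████         
░░░▒▒▒▒▒▓▓▓▓▓▓██████         
░░░▒▒▒▒▒▓▓▓▓▓▓██████         
░░░▒▒▒▒▒▓▓▓▓▓▓██████         
░░░▒▒▒▒▒▓▓▓▓▓▓██████         
░░░▒▒▒▒▒▓▓▓▓▓▓██████         
░░░▒▒▒▒▒▓▓▓▓▓▓██████         
░░░▒▒▒▒▒▓▓▓▓▓▓██████         
░░░▒▒▒▒▒▓▓▓▓▓▓██████         
░░░▒▒▒▒▒▓▓▓▓▓▓██████         
░░░▒▒▒▒▒▓▓▓▓▓▓██████         
░░░▒▒▒▒▒▓▓▓▓▓▓██████         
░░░▒▒▒▒▒▓▓▓▓▓▓██████         
                             


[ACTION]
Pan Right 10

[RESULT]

▓▓▓▓██████                   
▓▓▓▓██████                   
▓▓▓▓██████                   
▓▓▓▓██████                   
▓▓▓▓██████                   
▓▓▓▓██████                   
▓▓▓▓██████                   
▓▓▓▓██████                   
▓▓▓▓██████                   
▓▓▓▓██████                   
▓▓▓▓██████                   
▓▓▓▓██████                   
▓▓▓▓██████                   
▓▓▓▓██████                   
▓▓▓▓██████                   
▓▓▓▓██████                   
▓▓▓▓██████                   
                             


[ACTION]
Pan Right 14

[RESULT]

                             
                             
                             
                             
                             
                             
                             
                             
                             
                             
                             
                             
                             
                             
                             
                             
                             
                             


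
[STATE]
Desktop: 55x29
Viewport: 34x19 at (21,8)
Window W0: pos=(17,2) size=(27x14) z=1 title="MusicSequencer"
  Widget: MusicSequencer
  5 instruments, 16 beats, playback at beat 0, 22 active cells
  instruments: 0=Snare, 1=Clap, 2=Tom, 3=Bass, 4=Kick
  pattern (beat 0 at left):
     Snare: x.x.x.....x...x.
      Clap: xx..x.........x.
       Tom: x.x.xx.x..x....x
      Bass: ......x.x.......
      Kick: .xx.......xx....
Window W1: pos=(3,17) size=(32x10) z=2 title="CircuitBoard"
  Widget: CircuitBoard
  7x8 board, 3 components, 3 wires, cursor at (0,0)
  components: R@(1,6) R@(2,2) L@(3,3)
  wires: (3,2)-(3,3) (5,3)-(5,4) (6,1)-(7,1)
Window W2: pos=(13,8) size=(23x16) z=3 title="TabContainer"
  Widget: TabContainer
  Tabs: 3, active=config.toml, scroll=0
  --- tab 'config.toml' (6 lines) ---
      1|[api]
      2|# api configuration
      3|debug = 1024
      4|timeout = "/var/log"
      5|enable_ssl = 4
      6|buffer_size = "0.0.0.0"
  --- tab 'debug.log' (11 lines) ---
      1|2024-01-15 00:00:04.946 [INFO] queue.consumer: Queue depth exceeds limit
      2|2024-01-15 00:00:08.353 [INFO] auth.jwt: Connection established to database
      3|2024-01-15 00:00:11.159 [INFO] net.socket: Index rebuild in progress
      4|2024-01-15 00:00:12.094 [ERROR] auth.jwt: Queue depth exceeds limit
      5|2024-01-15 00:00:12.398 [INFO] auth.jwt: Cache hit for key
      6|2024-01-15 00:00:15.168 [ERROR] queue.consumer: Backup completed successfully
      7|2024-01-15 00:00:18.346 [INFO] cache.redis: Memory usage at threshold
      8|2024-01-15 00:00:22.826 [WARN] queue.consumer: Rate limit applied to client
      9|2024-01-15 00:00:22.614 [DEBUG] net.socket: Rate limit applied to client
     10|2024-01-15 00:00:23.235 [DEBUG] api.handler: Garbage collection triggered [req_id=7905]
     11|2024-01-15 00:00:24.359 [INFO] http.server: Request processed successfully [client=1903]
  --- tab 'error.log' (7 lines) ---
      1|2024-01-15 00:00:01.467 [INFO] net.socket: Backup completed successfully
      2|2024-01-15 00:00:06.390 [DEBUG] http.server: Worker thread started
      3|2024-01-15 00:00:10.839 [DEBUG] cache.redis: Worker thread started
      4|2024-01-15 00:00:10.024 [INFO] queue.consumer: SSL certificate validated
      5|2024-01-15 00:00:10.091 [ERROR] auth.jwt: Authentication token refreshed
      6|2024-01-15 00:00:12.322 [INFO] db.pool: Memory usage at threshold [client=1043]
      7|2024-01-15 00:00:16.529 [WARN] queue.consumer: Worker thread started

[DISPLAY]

━━━━━━━━━━━━━━┓···█   ┃           
tainer        ┃····   ┃           
──────────────┨····   ┃           
.toml]│ debug.┃       ┃           
──────────────┃       ┃           
              ┃       ┃           
onfiguration  ┃       ┃           
 1024         ┃━━━━━━━┛           
 = "/var/log" ┃                   
ssl = 4       ┃                   
size = "0.0.0.┃                   
              ┃                   
              ┃                   
              ┃                   
              ┃                   
━━━━━━━━━━━━━━┛                   
             ┃                    
             ┃                    
━━━━━━━━━━━━━┛                    


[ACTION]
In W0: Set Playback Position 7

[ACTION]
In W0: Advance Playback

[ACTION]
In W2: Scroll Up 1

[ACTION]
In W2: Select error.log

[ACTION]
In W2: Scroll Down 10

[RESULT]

━━━━━━━━━━━━━━┓···█   ┃           
tainer        ┃····   ┃           
──────────────┨····   ┃           
.toml │ debug.┃       ┃           
──────────────┃       ┃           
-15 00:00:16.5┃       ┃           
              ┃       ┃           
              ┃━━━━━━━┛           
              ┃                   
              ┃                   
              ┃                   
              ┃                   
              ┃                   
              ┃                   
              ┃                   
━━━━━━━━━━━━━━┛                   
             ┃                    
             ┃                    
━━━━━━━━━━━━━┛                    


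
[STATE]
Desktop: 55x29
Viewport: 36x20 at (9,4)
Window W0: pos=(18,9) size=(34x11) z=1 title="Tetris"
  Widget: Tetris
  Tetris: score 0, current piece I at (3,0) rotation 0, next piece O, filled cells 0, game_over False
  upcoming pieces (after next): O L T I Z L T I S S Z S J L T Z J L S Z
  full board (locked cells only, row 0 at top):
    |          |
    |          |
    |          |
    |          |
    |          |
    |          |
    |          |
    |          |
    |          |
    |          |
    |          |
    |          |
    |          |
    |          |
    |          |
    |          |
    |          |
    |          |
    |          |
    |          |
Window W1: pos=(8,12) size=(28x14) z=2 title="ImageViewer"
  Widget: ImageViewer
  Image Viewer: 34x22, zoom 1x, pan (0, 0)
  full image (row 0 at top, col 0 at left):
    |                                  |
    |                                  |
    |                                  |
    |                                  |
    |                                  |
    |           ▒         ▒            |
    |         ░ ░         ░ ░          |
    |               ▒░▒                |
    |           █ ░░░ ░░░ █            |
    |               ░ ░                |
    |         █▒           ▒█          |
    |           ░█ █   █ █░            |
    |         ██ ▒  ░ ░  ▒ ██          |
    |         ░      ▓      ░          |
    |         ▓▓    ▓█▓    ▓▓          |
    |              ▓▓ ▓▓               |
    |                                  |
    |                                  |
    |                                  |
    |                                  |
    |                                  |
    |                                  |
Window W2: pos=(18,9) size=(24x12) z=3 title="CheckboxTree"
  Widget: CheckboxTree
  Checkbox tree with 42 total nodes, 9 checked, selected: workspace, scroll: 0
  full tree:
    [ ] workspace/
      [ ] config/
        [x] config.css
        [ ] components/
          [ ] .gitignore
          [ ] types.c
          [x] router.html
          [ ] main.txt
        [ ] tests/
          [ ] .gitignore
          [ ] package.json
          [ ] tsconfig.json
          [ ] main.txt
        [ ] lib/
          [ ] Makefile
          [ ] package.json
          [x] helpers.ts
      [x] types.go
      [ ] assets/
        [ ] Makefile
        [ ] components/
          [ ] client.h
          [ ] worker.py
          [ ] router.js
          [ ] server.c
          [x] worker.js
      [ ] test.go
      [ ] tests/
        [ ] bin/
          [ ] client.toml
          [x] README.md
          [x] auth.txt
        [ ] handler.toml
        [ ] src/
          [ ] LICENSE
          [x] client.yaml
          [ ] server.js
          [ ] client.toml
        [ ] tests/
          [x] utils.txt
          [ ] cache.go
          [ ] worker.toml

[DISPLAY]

                                    
                                    
                                    
                                    
                                    
         ┏━━━━━━━━━━━━━━━━━━━━━━┓━━━
         ┃ CheckboxTree         ┃   
         ┠──────────────────────┨───
━━━━━━━━━┃>[-] workspace/       ┃   
 ImageVie┃   [-] config/        ┃   
─────────┃     [x] config.css   ┃   
         ┃     [-] components/  ┃   
         ┃       [ ] .gitignore ┃   
         ┃       [ ] types.c    ┃   
         ┃       [x] router.html┃   
         ┃       [ ] main.txt   ┃━━━
         ┗━━━━━━━━━━━━━━━━━━━━━━┛   
         ░ ░         ░ ░  ┃         
               ▒░▒        ┃         
           █ ░░░ ░░░ █    ┃         


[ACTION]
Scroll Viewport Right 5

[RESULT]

                                    
                                    
                                    
                                    
                                    
    ┏━━━━━━━━━━━━━━━━━━━━━━┓━━━━━━━━
    ┃ CheckboxTree         ┃        
    ┠──────────────────────┨────────
━━━━┃>[-] workspace/       ┃        
eVie┃   [-] config/        ┃        
────┃     [x] config.css   ┃        
    ┃     [-] components/  ┃        
    ┃       [ ] .gitignore ┃        
    ┃       [ ] types.c    ┃        
    ┃       [x] router.html┃        
    ┃       [ ] main.txt   ┃━━━━━━━━
    ┗━━━━━━━━━━━━━━━━━━━━━━┛        
    ░ ░         ░ ░  ┃              
          ▒░▒        ┃              
      █ ░░░ ░░░ █    ┃              


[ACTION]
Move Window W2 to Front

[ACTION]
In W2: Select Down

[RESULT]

                                    
                                    
                                    
                                    
                                    
    ┏━━━━━━━━━━━━━━━━━━━━━━┓━━━━━━━━
    ┃ CheckboxTree         ┃        
    ┠──────────────────────┨────────
━━━━┃ [-] workspace/       ┃        
eVie┃>  [-] config/        ┃        
────┃     [x] config.css   ┃        
    ┃     [-] components/  ┃        
    ┃       [ ] .gitignore ┃        
    ┃       [ ] types.c    ┃        
    ┃       [x] router.html┃        
    ┃       [ ] main.txt   ┃━━━━━━━━
    ┗━━━━━━━━━━━━━━━━━━━━━━┛        
    ░ ░         ░ ░  ┃              
          ▒░▒        ┃              
      █ ░░░ ░░░ █    ┃              


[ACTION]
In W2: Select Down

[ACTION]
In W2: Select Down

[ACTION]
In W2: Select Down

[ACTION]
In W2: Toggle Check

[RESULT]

                                    
                                    
                                    
                                    
                                    
    ┏━━━━━━━━━━━━━━━━━━━━━━┓━━━━━━━━
    ┃ CheckboxTree         ┃        
    ┠──────────────────────┨────────
━━━━┃ [-] workspace/       ┃        
eVie┃   [-] config/        ┃        
────┃     [x] config.css   ┃        
    ┃     [-] components/  ┃        
    ┃>      [x] .gitignore ┃        
    ┃       [ ] types.c    ┃        
    ┃       [x] router.html┃        
    ┃       [ ] main.txt   ┃━━━━━━━━
    ┗━━━━━━━━━━━━━━━━━━━━━━┛        
    ░ ░         ░ ░  ┃              
          ▒░▒        ┃              
      █ ░░░ ░░░ █    ┃              


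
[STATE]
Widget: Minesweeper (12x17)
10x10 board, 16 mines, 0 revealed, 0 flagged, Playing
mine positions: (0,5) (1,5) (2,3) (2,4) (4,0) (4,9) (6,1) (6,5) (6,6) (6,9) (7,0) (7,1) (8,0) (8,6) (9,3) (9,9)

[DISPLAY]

■■■■■■■■■■  
■■■■■■■■■■  
■■■■■■■■■■  
■■■■■■■■■■  
■■■■■■■■■■  
■■■■■■■■■■  
■■■■■■■■■■  
■■■■■■■■■■  
■■■■■■■■■■  
■■■■■■■■■■  
            
            
            
            
            
            
            


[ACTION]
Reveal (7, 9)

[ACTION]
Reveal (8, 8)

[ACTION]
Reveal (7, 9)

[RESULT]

■■■■■■■■■■  
■■■■■■■■■■  
■■■■■■■■■■  
■■■■■■■■■■  
■■■■■■■■■■  
■■■■■■■■■■  
■■■■■■■■■■  
■■■■■■■■■1  
■■■■■■■■1■  
■■■■■■■■■■  
            
            
            
            
            
            
            


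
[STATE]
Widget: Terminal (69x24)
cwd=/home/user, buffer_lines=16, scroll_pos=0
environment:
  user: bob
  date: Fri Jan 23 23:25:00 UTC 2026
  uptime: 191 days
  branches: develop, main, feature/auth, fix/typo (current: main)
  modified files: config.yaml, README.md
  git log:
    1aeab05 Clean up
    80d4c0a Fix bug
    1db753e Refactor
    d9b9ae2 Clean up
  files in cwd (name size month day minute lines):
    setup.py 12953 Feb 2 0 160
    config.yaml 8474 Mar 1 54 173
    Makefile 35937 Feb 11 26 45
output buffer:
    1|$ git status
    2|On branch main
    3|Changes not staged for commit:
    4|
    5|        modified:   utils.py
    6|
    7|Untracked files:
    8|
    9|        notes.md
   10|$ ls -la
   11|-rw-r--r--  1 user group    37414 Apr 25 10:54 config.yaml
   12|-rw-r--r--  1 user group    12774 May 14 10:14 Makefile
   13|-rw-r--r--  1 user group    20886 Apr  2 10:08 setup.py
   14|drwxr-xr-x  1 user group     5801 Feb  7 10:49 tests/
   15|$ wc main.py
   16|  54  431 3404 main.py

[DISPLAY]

$ git status                                                         
On branch main                                                       
Changes not staged for commit:                                       
                                                                     
        modified:   utils.py                                         
                                                                     
Untracked files:                                                     
                                                                     
        notes.md                                                     
$ ls -la                                                             
-rw-r--r--  1 user group    37414 Apr 25 10:54 config.yaml           
-rw-r--r--  1 user group    12774 May 14 10:14 Makefile              
-rw-r--r--  1 user group    20886 Apr  2 10:08 setup.py              
drwxr-xr-x  1 user group     5801 Feb  7 10:49 tests/                
$ wc main.py                                                         
  54  431 3404 main.py                                               
$ █                                                                  
                                                                     
                                                                     
                                                                     
                                                                     
                                                                     
                                                                     
                                                                     


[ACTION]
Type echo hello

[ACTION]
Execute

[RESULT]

$ git status                                                         
On branch main                                                       
Changes not staged for commit:                                       
                                                                     
        modified:   utils.py                                         
                                                                     
Untracked files:                                                     
                                                                     
        notes.md                                                     
$ ls -la                                                             
-rw-r--r--  1 user group    37414 Apr 25 10:54 config.yaml           
-rw-r--r--  1 user group    12774 May 14 10:14 Makefile              
-rw-r--r--  1 user group    20886 Apr  2 10:08 setup.py              
drwxr-xr-x  1 user group     5801 Feb  7 10:49 tests/                
$ wc main.py                                                         
  54  431 3404 main.py                                               
$ echo hello                                                         
hello                                                                
$ █                                                                  
                                                                     
                                                                     
                                                                     
                                                                     
                                                                     


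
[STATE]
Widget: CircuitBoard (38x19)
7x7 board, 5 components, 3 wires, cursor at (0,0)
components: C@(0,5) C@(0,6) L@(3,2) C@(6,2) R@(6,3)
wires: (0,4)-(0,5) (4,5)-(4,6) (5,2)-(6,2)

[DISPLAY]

   0 1 2 3 4 5 6                      
0  [.]              · ─ C   C         
                                      
1                                     
                                      
2                                     
                                      
3           L                         
                                      
4                       · ─ ·         
                                      
5           ·                         
            │                         
6           C   R                     
Cursor: (0,0)                         
                                      
                                      
                                      
                                      


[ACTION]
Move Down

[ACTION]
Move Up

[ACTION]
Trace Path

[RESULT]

   0 1 2 3 4 5 6                      
0  [.]              · ─ C   C         
                                      
1                                     
                                      
2                                     
                                      
3           L                         
                                      
4                       · ─ ·         
                                      
5           ·                         
            │                         
6           C   R                     
Cursor: (0,0)  Trace: No connections  
                                      
                                      
                                      
                                      


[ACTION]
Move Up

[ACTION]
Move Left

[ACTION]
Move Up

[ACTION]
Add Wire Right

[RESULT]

   0 1 2 3 4 5 6                      
0  [.]─ ·           · ─ C   C         
                                      
1                                     
                                      
2                                     
                                      
3           L                         
                                      
4                       · ─ ·         
                                      
5           ·                         
            │                         
6           C   R                     
Cursor: (0,0)  Trace: No connections  
                                      
                                      
                                      
                                      


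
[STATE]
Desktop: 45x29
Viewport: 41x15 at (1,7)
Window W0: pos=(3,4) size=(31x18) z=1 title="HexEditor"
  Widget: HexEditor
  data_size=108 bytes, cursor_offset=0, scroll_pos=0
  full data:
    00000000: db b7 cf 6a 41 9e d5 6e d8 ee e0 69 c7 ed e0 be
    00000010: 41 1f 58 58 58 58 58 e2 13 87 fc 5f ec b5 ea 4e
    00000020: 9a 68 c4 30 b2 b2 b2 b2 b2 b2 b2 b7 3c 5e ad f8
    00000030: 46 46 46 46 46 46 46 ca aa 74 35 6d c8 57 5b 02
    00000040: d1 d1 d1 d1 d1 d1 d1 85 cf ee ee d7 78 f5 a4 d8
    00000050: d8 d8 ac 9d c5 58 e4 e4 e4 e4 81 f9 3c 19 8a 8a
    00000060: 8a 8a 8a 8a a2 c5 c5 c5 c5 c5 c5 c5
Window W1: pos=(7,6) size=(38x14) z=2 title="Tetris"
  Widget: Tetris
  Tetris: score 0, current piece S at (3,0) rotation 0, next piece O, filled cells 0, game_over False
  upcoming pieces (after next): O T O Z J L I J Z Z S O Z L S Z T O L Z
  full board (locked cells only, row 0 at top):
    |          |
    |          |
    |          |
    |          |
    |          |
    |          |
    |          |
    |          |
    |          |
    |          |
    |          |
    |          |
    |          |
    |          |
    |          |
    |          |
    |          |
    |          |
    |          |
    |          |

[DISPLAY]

  ┃000┃ Tetris                           
  ┃000┠──────────────────────────────────
  ┃000┃          │Next:                  
  ┃000┃          │▓▓                     
  ┃000┃          │▓▓                     
  ┃000┃          │                       
  ┃000┃          │                       
  ┃   ┃          │                       
  ┃   ┃          │Score:                 
  ┃   ┃          │0                      
  ┃   ┃          │                       
  ┃   ┃          │                       
  ┃   ┗━━━━━━━━━━━━━━━━━━━━━━━━━━━━━━━━━━
  ┃                             ┃        
  ┗━━━━━━━━━━━━━━━━━━━━━━━━━━━━━┛        


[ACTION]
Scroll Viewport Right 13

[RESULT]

000┃ Tetris                             ┃
000┠────────────────────────────────────┨
000┃          │Next:                    ┃
000┃          │▓▓                       ┃
000┃          │▓▓                       ┃
000┃          │                         ┃
000┃          │                         ┃
   ┃          │                         ┃
   ┃          │Score:                   ┃
   ┃          │0                        ┃
   ┃          │                         ┃
   ┃          │                         ┃
   ┗━━━━━━━━━━━━━━━━━━━━━━━━━━━━━━━━━━━━┛
                             ┃           
━━━━━━━━━━━━━━━━━━━━━━━━━━━━━┛           


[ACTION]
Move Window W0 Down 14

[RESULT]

   ┃ Tetris                             ┃
   ┠────────────────────────────────────┨
   ┃          │Next:                    ┃
   ┃          │▓▓                       ┃
━━━┃          │▓▓                       ┃
 He┃          │                         ┃
───┃          │                         ┃
000┃          │                         ┃
000┃          │Score:                   ┃
000┃          │0                        ┃
000┃          │                         ┃
000┃          │                         ┃
000┗━━━━━━━━━━━━━━━━━━━━━━━━━━━━━━━━━━━━┛
00000060  8a 8a 8a 8a a2 c5 c┃           
                             ┃           


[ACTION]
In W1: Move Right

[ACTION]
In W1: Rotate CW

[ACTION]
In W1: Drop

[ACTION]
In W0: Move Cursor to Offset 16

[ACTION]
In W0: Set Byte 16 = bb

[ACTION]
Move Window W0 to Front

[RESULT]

   ┃ Tetris                             ┃
   ┠────────────────────────────────────┨
   ┃          │Next:                    ┃
   ┃          │▓▓                       ┃
━━━━━━━━━━━━━━━━━━━━━━━━━━━━━┓          ┃
 HexEditor                   ┃          ┃
─────────────────────────────┨          ┃
00000000  db b7 cf 6a 41 9e d┃          ┃
00000010  BB 1f 58 58 58 58 5┃          ┃
00000020  9a 68 c4 30 b2 b2 b┃          ┃
00000030  46 46 46 46 46 46 4┃          ┃
00000040  d1 d1 d1 d1 d1 d1 d┃          ┃
00000050  d8 d8 ac 9d c5 58 e┃━━━━━━━━━━┛
00000060  8a 8a 8a 8a a2 c5 c┃           
                             ┃           


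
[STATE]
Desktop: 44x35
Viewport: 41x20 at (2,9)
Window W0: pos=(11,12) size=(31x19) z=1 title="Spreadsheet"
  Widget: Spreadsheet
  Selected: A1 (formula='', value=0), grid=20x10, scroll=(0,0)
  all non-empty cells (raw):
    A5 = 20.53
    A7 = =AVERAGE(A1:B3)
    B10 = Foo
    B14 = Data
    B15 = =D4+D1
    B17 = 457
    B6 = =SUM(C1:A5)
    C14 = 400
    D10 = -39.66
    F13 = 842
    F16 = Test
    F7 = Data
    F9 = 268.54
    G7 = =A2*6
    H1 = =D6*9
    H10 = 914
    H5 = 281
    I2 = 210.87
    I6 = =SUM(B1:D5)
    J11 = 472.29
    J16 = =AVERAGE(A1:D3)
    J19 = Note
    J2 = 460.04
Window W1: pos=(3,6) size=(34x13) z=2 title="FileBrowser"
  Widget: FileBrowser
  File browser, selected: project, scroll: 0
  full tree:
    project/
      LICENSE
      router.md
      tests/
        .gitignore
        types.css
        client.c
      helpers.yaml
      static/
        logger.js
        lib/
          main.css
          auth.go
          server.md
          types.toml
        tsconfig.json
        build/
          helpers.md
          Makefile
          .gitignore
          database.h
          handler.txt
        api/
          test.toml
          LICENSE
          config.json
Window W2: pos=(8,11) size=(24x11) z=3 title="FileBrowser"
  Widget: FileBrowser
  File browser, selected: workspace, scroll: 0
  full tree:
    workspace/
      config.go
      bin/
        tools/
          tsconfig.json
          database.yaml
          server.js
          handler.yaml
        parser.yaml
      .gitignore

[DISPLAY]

 ┃> [-] project/                  ┃      
 ┃    LICENSE                     ┃      
 ┃    ┏━━━━━━━━━━━━━━━━━━━━━━┓    ┃      
 ┃    ┃ FileBrowser          ┃    ┃━━━━┓ 
 ┃    ┠──────────────────────┨    ┃    ┃ 
 ┃    ┃> [-] workspace/      ┃    ┃────┨ 
 ┃    ┃    config.go         ┃    ┃    ┃ 
 ┃    ┃    [+] bin/          ┃    ┃    ┃ 
 ┃    ┃    .gitignore        ┃    ┃----┃ 
 ┗━━━━┃                      ┃━━━━┛  0 ┃ 
      ┃                      ┃       0 ┃ 
      ┃                      ┃       0 ┃ 
      ┗━━━━━━━━━━━━━━━━━━━━━━┛       0 ┃ 
         ┃  5    20.53       0       0 ┃ 
         ┃  6        0   20.53       0 ┃ 
         ┃  7        0       0       0 ┃ 
         ┃  8        0       0       0 ┃ 
         ┃  9        0       0       0 ┃ 
         ┃ 10        0Foo            0 ┃ 
         ┃ 11        0       0       0 ┃ 


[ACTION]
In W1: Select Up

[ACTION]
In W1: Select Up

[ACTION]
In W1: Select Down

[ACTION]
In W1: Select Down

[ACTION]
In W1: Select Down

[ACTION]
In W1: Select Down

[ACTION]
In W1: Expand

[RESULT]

 ┃  [-] project/                  ┃      
 ┃    LICENSE                     ┃      
 ┃    ┏━━━━━━━━━━━━━━━━━━━━━━┓    ┃      
 ┃    ┃ FileBrowser          ┃    ┃━━━━┓ 
 ┃  > ┠──────────────────────┨    ┃    ┃ 
 ┃    ┃> [-] workspace/      ┃    ┃────┨ 
 ┃    ┃    config.go         ┃    ┃    ┃ 
 ┃    ┃    [+] bin/          ┃    ┃    ┃ 
 ┃    ┃    .gitignore        ┃    ┃----┃ 
 ┗━━━━┃                      ┃━━━━┛  0 ┃ 
      ┃                      ┃       0 ┃ 
      ┃                      ┃       0 ┃ 
      ┗━━━━━━━━━━━━━━━━━━━━━━┛       0 ┃ 
         ┃  5    20.53       0       0 ┃ 
         ┃  6        0   20.53       0 ┃ 
         ┃  7        0       0       0 ┃ 
         ┃  8        0       0       0 ┃ 
         ┃  9        0       0       0 ┃ 
         ┃ 10        0Foo            0 ┃ 
         ┃ 11        0       0       0 ┃ 
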